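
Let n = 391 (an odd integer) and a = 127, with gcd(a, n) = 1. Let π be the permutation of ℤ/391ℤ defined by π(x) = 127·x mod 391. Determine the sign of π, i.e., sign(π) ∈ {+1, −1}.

Start at x=302: 302 → 36 → 271 → 9 → 361 → 100 → 188 → … (one orbit).
Decompose π into cycles: lengths [88, 88, 88, 88, 11, 11, 8, 8, 1] (9 cycles, including the fixed point 0).
Σ(ℓ_i−1) = 391−9 = 382; sign = (−1)^382 = +1.
Via Zolotarev, sign(π_{127}) = (127|391) = +1.

+1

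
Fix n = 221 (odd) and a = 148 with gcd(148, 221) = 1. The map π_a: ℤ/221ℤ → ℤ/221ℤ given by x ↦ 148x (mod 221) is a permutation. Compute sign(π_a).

Orbit of 1 under x↦148x: [1, 148, 25, 164, 183, 122, 155]… (length divides ord_221(148)).
Decompose π into cycles: lengths [16, 16, 16, 16, 16, 16, 16, 16, 16, 16, 16, 16, 16, 4, 4, 4, 1] (17 cycles, including the fixed point 0).
n − c = 221 − 17 = 204; sign = (−1)^204 = +1.
Check: (148/221) = +1 by Zolotarev.

+1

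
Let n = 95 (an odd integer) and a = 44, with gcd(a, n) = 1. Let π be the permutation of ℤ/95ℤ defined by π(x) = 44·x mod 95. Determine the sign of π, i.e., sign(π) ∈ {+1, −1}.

+1

Start at x=49: 49 → 66 → 54 → 1 → 44 → 36 → 64 → … (one orbit).
9 cycles of lengths [18, 18, 18, 18, 9, 9, 2, 2, 1].
With 9 cycles on 95 points, sign = (−1)^{95−9} = +1.
(44|95)_J = +1 (Zolotarev's lemma cross-check).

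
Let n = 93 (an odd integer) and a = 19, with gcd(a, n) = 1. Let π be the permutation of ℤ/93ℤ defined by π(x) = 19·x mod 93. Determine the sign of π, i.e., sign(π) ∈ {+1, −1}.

+1

Orbit of 49 under x↦19x: [49, 1, 19, 82, 70, 28, 67]… (length divides ord_93(19)).
Decompose π into cycles: lengths [15, 15, 15, 15, 15, 15, 1, 1, 1] (9 cycles, including the fixed point 0).
9 cycles on 93: each ℓ→(−1)^(ℓ−1), product (−1)^84 = +1.
Check: (19/93) = +1 by Zolotarev.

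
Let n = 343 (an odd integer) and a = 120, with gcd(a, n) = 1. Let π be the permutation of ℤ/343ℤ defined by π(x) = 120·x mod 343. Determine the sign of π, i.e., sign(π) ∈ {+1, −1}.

+1

Orbit of 253 under x↦120x: [253, 176, 197, 316, 190, 162, 232]… (length divides ord_343(120)).
Cycle lengths of π_120 on ℤ/343ℤ: [49, 49, 49, 49, 49, 49, 7, 7, 7, 7, 7, 7, 1, 1, 1, 1, 1, 1, 1]; 19 cycles in total.
With 19 cycles on 343 points, sign = (−1)^{343−19} = +1.
The Jacobi symbol (120|343) = +1 (Zolotarev) agrees.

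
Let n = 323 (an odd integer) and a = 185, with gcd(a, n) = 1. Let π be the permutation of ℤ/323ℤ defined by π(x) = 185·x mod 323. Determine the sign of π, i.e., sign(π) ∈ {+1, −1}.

-1

Trace 1: π^k(1) = [1, 185, 310, 179, 169, 257, 64] for k=0..6.
π_185 has 8 disjoint cycles with lengths [72, 72, 72, 72, 18, 8, 8, 1] on {0,…,322}.
n − c = 323 − 8 = 315; sign = (−1)^315 = -1.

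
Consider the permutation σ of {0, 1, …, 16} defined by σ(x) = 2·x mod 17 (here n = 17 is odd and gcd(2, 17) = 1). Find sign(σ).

Trace 1: π^k(1) = [1, 2, 4, 8, 16, 15, 13] for k=0..6.
Cycle lengths of π_2 on ℤ/17ℤ: [8, 8, 1]; 3 cycles in total.
n − c = 17 − 3 = 14; sign = (−1)^14 = +1.
(2|17)_J = +1 (Zolotarev's lemma cross-check).

+1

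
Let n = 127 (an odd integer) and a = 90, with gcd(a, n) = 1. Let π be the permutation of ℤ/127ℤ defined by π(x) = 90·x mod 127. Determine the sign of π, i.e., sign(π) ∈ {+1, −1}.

Orbit of 52 under x↦90x: [52, 108, 68, 24, 1, 90, 99]… (length divides ord_127(90)).
Cycle lengths of π_90 on ℤ/127ℤ: [18, 18, 18, 18, 18, 18, 18, 1]; 8 cycles in total.
With 8 cycles on 127 points, sign = (−1)^{127−8} = -1.
Zolotarev: (90|127) = -1, matching the cycle-count sign.

-1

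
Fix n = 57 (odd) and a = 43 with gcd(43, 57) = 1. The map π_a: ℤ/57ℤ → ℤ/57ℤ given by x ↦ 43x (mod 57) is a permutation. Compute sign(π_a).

Trace 28: π^k(28) = [28, 7, 16, 4, 1, 43, 25] for k=0..6.
Cycle lengths of π_43 on ℤ/57ℤ: [9, 9, 9, 9, 9, 9, 1, 1, 1]; 9 cycles in total.
sign(π) = (−1)^{n − #cycles} = (−1)^{57−9} = (−1)^48 = +1.
Via Zolotarev, sign(π_{43}) = (43|57) = +1.

+1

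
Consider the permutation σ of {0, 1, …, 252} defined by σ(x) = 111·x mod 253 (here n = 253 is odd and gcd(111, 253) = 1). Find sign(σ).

Trace 1: π^k(1) = [1, 111, 177, 166, 210, 34, 232] for k=0..6.
22 cycles of lengths [22, 22, 22, 22, 22, 22, 22, 22, 22, 22, 22, 1, 1, 1, 1, 1, 1, 1, 1, 1, 1, 1].
sign(π) = (−1)^{n − #cycles} = (−1)^{253−22} = (−1)^231 = -1.

-1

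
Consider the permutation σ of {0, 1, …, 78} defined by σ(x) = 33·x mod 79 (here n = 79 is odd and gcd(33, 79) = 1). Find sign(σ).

Trace 17: π^k(17) = [17, 8, 27, 22, 15, 21, 61] for k=0..6.
Cycle type of π: 26×3 + 1; total 4 cycles.
4 cycles on 79: each ℓ→(−1)^(ℓ−1), product (−1)^75 = -1.
(33|79)_J = -1 (Zolotarev's lemma cross-check).

-1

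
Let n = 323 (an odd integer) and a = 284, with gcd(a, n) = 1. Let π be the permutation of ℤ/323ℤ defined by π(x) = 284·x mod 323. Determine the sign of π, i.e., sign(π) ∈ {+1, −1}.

+1

Start at x=284: 284 → 229 → 113 → 115 → 37 → 172 → 75 → … (one orbit).
π_284 has 29 disjoint cycles with lengths [16, 16, 16, 16, 16, 16, 16, 16, 16, 16, 16, 16, 16, 16, 16, 16, 16, 16, 16, 2, 2, 2, 2, 2, 2, 2, 2, 2, 1] on {0,…,322}.
With 29 cycles on 323 points, sign = (−1)^{323−29} = +1.
Zolotarev: (284|323) = +1, matching the cycle-count sign.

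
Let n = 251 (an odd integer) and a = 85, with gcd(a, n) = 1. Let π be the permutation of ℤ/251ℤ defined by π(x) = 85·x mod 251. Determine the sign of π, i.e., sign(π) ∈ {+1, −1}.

+1

Trace 1: π^k(1) = [1, 85, 197, 179, 155, 123, 164] for k=0..6.
Decompose π into cycles: lengths [125, 125, 1] (3 cycles, including the fixed point 0).
251 − 3 = 248 transpositions; sign(π) = (−1)^248 = +1.
The Jacobi symbol (85|251) = +1 (Zolotarev) agrees.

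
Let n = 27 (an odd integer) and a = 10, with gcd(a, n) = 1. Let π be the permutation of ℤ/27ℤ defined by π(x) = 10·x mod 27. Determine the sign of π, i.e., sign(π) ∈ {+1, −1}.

Start at x=10: 10 → 19 → 1 → 10 (one orbit).
Decompose π into cycles: lengths [3, 3, 3, 3, 3, 3, 1, 1, 1, 1, 1, 1, 1, 1, 1] (15 cycles, including the fixed point 0).
Σ(ℓ_i−1) = 27−15 = 12; sign = (−1)^12 = +1.

+1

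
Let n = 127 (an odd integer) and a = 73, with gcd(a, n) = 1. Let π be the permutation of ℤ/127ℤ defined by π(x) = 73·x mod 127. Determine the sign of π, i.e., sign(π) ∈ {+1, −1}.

Trace 38: π^k(38) = [38, 107, 64, 100, 61, 8, 76] for k=0..6.
Cycle type of π: 21×6 + 1; total 7 cycles.
sign(π) = (−1)^{n − #cycles} = (−1)^{127−7} = (−1)^120 = +1.

+1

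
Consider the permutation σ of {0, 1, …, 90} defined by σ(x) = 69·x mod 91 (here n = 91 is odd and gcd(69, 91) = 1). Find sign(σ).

Trace 22: π^k(22) = [22, 62, 1, 69, 29, 90] for k=0..5.
The orbit structure of x ↦ 69x mod 91: 18 orbits of sizes [6, 6, 6, 6, 6, 6, 6, 6, 6, 6, 6, 6, 6, 6, 2, 2, 2, 1].
91 − 18 = 73 transpositions; sign(π) = (−1)^73 = -1.

-1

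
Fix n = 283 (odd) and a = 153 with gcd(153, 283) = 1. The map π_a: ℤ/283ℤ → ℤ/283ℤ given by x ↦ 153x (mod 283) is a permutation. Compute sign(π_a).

Start at x=7: 7 → 222 → 6 → 69 → 86 → 140 → 195 → … (one orbit).
Decompose π into cycles: lengths [282, 1] (2 cycles, including the fixed point 0).
n − c = 283 − 2 = 281; sign = (−1)^281 = -1.
The Jacobi symbol (153|283) = -1 (Zolotarev) agrees.

-1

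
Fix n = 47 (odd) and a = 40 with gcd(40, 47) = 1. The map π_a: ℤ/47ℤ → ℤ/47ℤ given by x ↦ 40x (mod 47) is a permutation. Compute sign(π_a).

Start at x=9: 9 → 31 → 18 → 15 → 36 → 30 → 25 → … (one orbit).
Cycle lengths of π_40 on ℤ/47ℤ: [46, 1]; 2 cycles in total.
With 2 cycles on 47 points, sign = (−1)^{47−2} = -1.

-1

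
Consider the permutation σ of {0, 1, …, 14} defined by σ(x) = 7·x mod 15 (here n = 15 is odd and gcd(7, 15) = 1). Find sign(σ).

-1

Orbit of 1 under x↦7x: [1, 7, 4, 13]… (length divides ord_15(7)).
6 cycles of lengths [4, 4, 4, 1, 1, 1].
sign(π) = (−1)^{n − #cycles} = (−1)^{15−6} = (−1)^9 = -1.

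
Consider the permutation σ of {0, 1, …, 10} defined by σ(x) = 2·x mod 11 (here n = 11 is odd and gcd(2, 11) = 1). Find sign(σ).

-1

Trace 4: π^k(4) = [4, 8, 5, 10, 9, 7, 3] for k=0..6.
Cycle lengths of π_2 on ℤ/11ℤ: [10, 1]; 2 cycles in total.
With 2 cycles on 11 points, sign = (−1)^{11−2} = -1.
Via Zolotarev, sign(π_{2}) = (2|11) = -1.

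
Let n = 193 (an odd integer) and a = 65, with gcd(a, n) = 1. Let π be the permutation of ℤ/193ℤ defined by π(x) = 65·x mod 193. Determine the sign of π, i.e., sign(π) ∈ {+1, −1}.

+1

Start at x=62: 62 → 170 → 49 → 97 → 129 → 86 → 186 → … (one orbit).
The orbit structure of x ↦ 65x mod 193: 3 orbits of sizes [96, 96, 1].
193 − 3 = 190 transpositions; sign(π) = (−1)^190 = +1.
Zolotarev: (65|193) = +1, matching the cycle-count sign.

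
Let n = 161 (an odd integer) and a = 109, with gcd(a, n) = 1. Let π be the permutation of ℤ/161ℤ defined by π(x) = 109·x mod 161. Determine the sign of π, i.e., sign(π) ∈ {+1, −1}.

-1

Start at x=32: 32 → 107 → 71 → 11 → 72 → 120 → 39 → … (one orbit).
6 cycles of lengths [66, 66, 22, 3, 3, 1].
sign(π) = (−1)^{n − #cycles} = (−1)^{161−6} = (−1)^155 = -1.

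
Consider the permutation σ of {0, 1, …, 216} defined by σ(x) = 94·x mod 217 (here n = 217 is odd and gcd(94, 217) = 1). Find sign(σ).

Trace 156: π^k(156) = [156, 125, 32, 187, 1, 94] for k=0..5.
Cycle lengths of π_94 on ℤ/217ℤ: [6, 6, 6, 6, 6, 6, 6, 6, 6, 6, 6, 6, 6, 6, 6, 6, 6, 6, 6, 6, 6, 6, 6, 6, 6, 6, 6, 6, 6, 6, 6, 1, 1, 1, 1, 1, 1, 1, 1, 1, 1, 1, 1, 1, 1, 1, 1, 1, 1, 1, 1, 1, 1, 1, 1, 1, 1, 1, 1, 1, 1, 1]; 62 cycles in total.
n − c = 217 − 62 = 155; sign = (−1)^155 = -1.
Zolotarev: (94|217) = -1, matching the cycle-count sign.

-1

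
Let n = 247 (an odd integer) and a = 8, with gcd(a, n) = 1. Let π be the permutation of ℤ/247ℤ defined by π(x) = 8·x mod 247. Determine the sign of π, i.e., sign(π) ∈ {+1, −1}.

Trace 235: π^k(235) = [235, 151, 220, 31, 1, 8, 64] for k=0..6.
The orbit structure of x ↦ 8x mod 247: 25 orbits of sizes [12, 12, 12, 12, 12, 12, 12, 12, 12, 12, 12, 12, 12, 12, 12, 12, 12, 12, 6, 6, 6, 4, 4, 4, 1].
Σ(ℓ_i−1) = 247−25 = 222; sign = (−1)^222 = +1.

+1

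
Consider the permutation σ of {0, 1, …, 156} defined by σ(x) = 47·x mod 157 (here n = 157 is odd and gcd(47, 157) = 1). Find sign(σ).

+1

Start at x=12: 12 → 93 → 132 → 81 → 39 → 106 → 115 → … (one orbit).
5 cycles of lengths [39, 39, 39, 39, 1].
157 − 5 = 152 transpositions; sign(π) = (−1)^152 = +1.
Zolotarev: (47|157) = +1, matching the cycle-count sign.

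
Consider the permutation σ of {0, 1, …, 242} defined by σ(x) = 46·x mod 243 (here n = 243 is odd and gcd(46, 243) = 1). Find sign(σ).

+1

Start at x=82: 82 → 127 → 10 → 217 → 19 → 145 → 109 → … (one orbit).
Cycle lengths of π_46 on ℤ/243ℤ: [27, 27, 27, 27, 27, 27, 9, 9, 9, 9, 9, 9, 3, 3, 3, 3, 3, 3, 1, 1, 1, 1, 1, 1, 1, 1, 1]; 27 cycles in total.
sign(π) = (−1)^{n − #cycles} = (−1)^{243−27} = (−1)^216 = +1.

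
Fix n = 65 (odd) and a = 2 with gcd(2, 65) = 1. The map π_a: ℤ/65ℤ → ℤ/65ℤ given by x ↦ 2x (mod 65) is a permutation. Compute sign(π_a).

+1

Trace 33: π^k(33) = [33, 1, 2, 4, 8, 16, 32] for k=0..6.
Decompose π into cycles: lengths [12, 12, 12, 12, 12, 4, 1] (7 cycles, including the fixed point 0).
65 − 7 = 58 transpositions; sign(π) = (−1)^58 = +1.
The Jacobi symbol (2|65) = +1 (Zolotarev) agrees.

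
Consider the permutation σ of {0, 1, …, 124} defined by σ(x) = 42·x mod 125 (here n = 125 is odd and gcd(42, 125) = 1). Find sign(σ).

Start at x=67: 67 → 64 → 63 → 21 → 7 → 44 → 98 → … (one orbit).
π_42 has 4 disjoint cycles with lengths [100, 20, 4, 1] on {0,…,124}.
Σ(ℓ_i−1) = 125−4 = 121; sign = (−1)^121 = -1.
Via Zolotarev, sign(π_{42}) = (42|125) = -1.

-1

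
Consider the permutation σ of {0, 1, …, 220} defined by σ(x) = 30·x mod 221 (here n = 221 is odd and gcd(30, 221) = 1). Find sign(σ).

Trace 152: π^k(152) = [152, 140, 1, 30, 16, 38, 35] for k=0..6.
The orbit structure of x ↦ 30x mod 221: 23 orbits of sizes [12, 12, 12, 12, 12, 12, 12, 12, 12, 12, 12, 12, 12, 12, 12, 12, 6, 6, 4, 4, 4, 4, 1].
Σ(ℓ_i−1) = 221−23 = 198; sign = (−1)^198 = +1.
(30|221)_J = +1 (Zolotarev's lemma cross-check).

+1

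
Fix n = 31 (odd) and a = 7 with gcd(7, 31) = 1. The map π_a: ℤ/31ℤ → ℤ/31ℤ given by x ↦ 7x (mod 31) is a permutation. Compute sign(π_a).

+1

Start at x=16: 16 → 19 → 9 → 1 → 7 → 18 → 2 → … (one orbit).
Cycle lengths of π_7 on ℤ/31ℤ: [15, 15, 1]; 3 cycles in total.
With 3 cycles on 31 points, sign = (−1)^{31−3} = +1.
The Jacobi symbol (7|31) = +1 (Zolotarev) agrees.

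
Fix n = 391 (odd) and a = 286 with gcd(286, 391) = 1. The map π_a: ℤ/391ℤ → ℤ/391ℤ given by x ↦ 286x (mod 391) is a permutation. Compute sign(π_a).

Orbit of 55 under x↦286x: [55, 90, 325, 283, 1, 286, 77]… (length divides ord_391(286)).
Decompose π into cycles: lengths [176, 176, 22, 16, 1] (5 cycles, including the fixed point 0).
n − c = 391 − 5 = 386; sign = (−1)^386 = +1.
(286|391)_J = +1 (Zolotarev's lemma cross-check).

+1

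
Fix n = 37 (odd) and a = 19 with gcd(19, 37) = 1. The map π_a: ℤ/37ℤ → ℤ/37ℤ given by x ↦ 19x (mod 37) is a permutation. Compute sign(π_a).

-1

Trace 26: π^k(26) = [26, 13, 25, 31, 34, 17, 27] for k=0..6.
Decompose π into cycles: lengths [36, 1] (2 cycles, including the fixed point 0).
With 2 cycles on 37 points, sign = (−1)^{37−2} = -1.
Check: (19/37) = -1 by Zolotarev.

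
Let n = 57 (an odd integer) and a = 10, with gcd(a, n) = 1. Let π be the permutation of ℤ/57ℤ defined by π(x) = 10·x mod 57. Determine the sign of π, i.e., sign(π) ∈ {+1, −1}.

Start at x=34: 34 → 55 → 37 → 28 → 52 → 7 → 13 → … (one orbit).
π_10 has 6 disjoint cycles with lengths [18, 18, 18, 1, 1, 1] on {0,…,56}.
57 − 6 = 51 transpositions; sign(π) = (−1)^51 = -1.

-1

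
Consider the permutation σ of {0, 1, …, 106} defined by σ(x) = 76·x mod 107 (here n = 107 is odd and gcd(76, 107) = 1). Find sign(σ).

Start at x=41: 41 → 13 → 25 → 81 → 57 → 52 → 100 → … (one orbit).
The orbit structure of x ↦ 76x mod 107: 3 orbits of sizes [53, 53, 1].
With 3 cycles on 107 points, sign = (−1)^{107−3} = +1.
Zolotarev: (76|107) = +1, matching the cycle-count sign.

+1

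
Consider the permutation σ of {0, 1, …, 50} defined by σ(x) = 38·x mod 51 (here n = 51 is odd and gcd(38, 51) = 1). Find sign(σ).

Trace 16: π^k(16) = [16, 47, 1, 38] for k=0..3.
Decompose π into cycles: lengths [4, 4, 4, 4, 4, 4, 4, 4, 4, 4, 4, 4, 2, 1] (14 cycles, including the fixed point 0).
51 − 14 = 37 transpositions; sign(π) = (−1)^37 = -1.

-1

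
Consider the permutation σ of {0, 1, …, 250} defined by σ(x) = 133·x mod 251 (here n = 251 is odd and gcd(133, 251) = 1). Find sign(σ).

-1

Start at x=14: 14 → 105 → 160 → 196 → 215 → 232 → 234 → … (one orbit).
Cycle type of π: 250 + 1; total 2 cycles.
2 cycles on 251: each ℓ→(−1)^(ℓ−1), product (−1)^249 = -1.
The Jacobi symbol (133|251) = -1 (Zolotarev) agrees.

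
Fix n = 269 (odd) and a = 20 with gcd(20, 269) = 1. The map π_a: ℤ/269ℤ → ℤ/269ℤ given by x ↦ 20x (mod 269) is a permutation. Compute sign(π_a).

+1

Start at x=191: 191 → 54 → 4 → 80 → 255 → 258 → 49 → … (one orbit).
Cycle type of π: 134×2 + 1; total 3 cycles.
3 cycles on 269: each ℓ→(−1)^(ℓ−1), product (−1)^266 = +1.
Zolotarev: (20|269) = +1, matching the cycle-count sign.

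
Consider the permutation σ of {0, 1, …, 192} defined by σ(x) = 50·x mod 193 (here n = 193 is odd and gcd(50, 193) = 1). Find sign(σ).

+1

Start at x=192: 192 → 143 → 9 → 64 → 112 → 3 → 150 → … (one orbit).
Cycle type of π: 16×12 + 1; total 13 cycles.
sign(π) = (−1)^{n − #cycles} = (−1)^{193−13} = (−1)^180 = +1.
The Jacobi symbol (50|193) = +1 (Zolotarev) agrees.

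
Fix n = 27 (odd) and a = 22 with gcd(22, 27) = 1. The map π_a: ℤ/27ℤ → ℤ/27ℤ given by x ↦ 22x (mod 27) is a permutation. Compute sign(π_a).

+1

Trace 7: π^k(7) = [7, 19, 13, 16, 1, 22, 25] for k=0..6.
π_22 has 7 disjoint cycles with lengths [9, 9, 3, 3, 1, 1, 1] on {0,…,26}.
Σ(ℓ_i−1) = 27−7 = 20; sign = (−1)^20 = +1.
The Jacobi symbol (22|27) = +1 (Zolotarev) agrees.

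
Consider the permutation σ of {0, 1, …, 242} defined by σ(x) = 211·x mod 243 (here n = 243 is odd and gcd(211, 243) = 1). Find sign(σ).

Start at x=241: 241 → 64 → 139 → 169 → 181 → 40 → 178 → … (one orbit).
11 cycles of lengths [81, 81, 27, 27, 9, 9, 3, 3, 1, 1, 1].
11 cycles on 243: each ℓ→(−1)^(ℓ−1), product (−1)^232 = +1.
(211|243)_J = +1 (Zolotarev's lemma cross-check).

+1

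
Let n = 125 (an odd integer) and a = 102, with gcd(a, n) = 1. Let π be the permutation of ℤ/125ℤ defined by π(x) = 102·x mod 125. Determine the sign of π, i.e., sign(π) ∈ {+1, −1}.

-1

Start at x=112: 112 → 49 → 123 → 46 → 67 → 84 → 68 → … (one orbit).
Cycle type of π: 100 + 20 + 4 + 1; total 4 cycles.
n − c = 125 − 4 = 121; sign = (−1)^121 = -1.
(102|125)_J = -1 (Zolotarev's lemma cross-check).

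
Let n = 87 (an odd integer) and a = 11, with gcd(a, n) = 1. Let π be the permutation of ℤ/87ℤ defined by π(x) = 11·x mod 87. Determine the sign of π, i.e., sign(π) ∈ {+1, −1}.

Start at x=49: 49 → 17 → 13 → 56 → 7 → 77 → 64 → … (one orbit).
Cycle type of π: 28×3 + 2 + 1; total 5 cycles.
5 cycles on 87: each ℓ→(−1)^(ℓ−1), product (−1)^82 = +1.

+1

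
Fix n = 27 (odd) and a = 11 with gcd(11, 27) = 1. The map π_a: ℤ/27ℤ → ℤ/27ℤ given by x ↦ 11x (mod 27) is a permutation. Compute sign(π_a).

Start at x=20: 20 → 4 → 17 → 25 → 5 → 1 → 11 → … (one orbit).
Cycle type of π: 18 + 6 + 2 + 1; total 4 cycles.
n − c = 27 − 4 = 23; sign = (−1)^23 = -1.
(11|27)_J = -1 (Zolotarev's lemma cross-check).

-1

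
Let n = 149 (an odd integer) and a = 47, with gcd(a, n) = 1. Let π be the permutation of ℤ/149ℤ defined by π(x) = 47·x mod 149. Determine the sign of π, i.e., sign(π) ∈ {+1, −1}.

+1

Start at x=47: 47 → 123 → 119 → 80 → 35 → 6 → 133 → … (one orbit).
Cycle lengths of π_47 on ℤ/149ℤ: [74, 74, 1]; 3 cycles in total.
With 3 cycles on 149 points, sign = (−1)^{149−3} = +1.
Check: (47/149) = +1 by Zolotarev.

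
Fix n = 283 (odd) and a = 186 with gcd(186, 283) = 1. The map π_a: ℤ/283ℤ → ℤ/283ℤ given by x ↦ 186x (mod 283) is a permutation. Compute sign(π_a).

-1

Orbit of 53 under x↦186x: [53, 236, 31, 106, 189, 62, 212]… (length divides ord_283(186)).
π_186 has 2 disjoint cycles with lengths [282, 1] on {0,…,282}.
With 2 cycles on 283 points, sign = (−1)^{283−2} = -1.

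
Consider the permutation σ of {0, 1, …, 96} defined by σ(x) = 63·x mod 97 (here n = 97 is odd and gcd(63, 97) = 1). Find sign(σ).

Start at x=12: 12 → 77 → 1 → 63 → 89 → 78 → 64 → … (one orbit).
Cycle lengths of π_63 on ℤ/97ℤ: [32, 32, 32, 1]; 4 cycles in total.
sign(π) = (−1)^{n − #cycles} = (−1)^{97−4} = (−1)^93 = -1.
(63|97)_J = -1 (Zolotarev's lemma cross-check).

-1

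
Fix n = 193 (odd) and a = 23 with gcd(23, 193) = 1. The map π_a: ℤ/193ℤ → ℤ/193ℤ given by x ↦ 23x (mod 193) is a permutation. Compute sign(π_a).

+1

Start at x=3: 3 → 69 → 43 → 24 → 166 → 151 → 192 → … (one orbit).
Decompose π into cycles: lengths [32, 32, 32, 32, 32, 32, 1] (7 cycles, including the fixed point 0).
Σ(ℓ_i−1) = 193−7 = 186; sign = (−1)^186 = +1.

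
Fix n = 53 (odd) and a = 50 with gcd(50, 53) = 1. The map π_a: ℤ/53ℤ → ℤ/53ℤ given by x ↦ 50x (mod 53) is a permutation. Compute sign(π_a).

-1

Trace 24: π^k(24) = [24, 34, 4, 41, 36, 51, 6] for k=0..6.
Cycle lengths of π_50 on ℤ/53ℤ: [52, 1]; 2 cycles in total.
Σ(ℓ_i−1) = 53−2 = 51; sign = (−1)^51 = -1.
(50|53)_J = -1 (Zolotarev's lemma cross-check).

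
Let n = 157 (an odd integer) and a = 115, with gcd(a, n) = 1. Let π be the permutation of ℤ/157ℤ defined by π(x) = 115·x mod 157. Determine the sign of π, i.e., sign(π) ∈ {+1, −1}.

Orbit of 115 under x↦115x: [115, 37, 16, 113, 121, 99, 81]… (length divides ord_157(115)).
The orbit structure of x ↦ 115x mod 157: 5 orbits of sizes [39, 39, 39, 39, 1].
5 cycles on 157: each ℓ→(−1)^(ℓ−1), product (−1)^152 = +1.
(115|157)_J = +1 (Zolotarev's lemma cross-check).

+1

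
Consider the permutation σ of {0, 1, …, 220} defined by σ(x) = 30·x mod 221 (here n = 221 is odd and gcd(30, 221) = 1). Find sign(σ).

+1

Orbit of 120 under x↦30x: [120, 64, 152, 140, 1, 30, 16]… (length divides ord_221(30)).
Cycle lengths of π_30 on ℤ/221ℤ: [12, 12, 12, 12, 12, 12, 12, 12, 12, 12, 12, 12, 12, 12, 12, 12, 6, 6, 4, 4, 4, 4, 1]; 23 cycles in total.
221 − 23 = 198 transpositions; sign(π) = (−1)^198 = +1.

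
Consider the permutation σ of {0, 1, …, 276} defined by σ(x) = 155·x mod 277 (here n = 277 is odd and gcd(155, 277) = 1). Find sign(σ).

+1

Trace 236: π^k(236) = [236, 16, 264, 201, 131, 84, 1] for k=0..6.
π_155 has 13 disjoint cycles with lengths [23, 23, 23, 23, 23, 23, 23, 23, 23, 23, 23, 23, 1] on {0,…,276}.
With 13 cycles on 277 points, sign = (−1)^{277−13} = +1.
Via Zolotarev, sign(π_{155}) = (155|277) = +1.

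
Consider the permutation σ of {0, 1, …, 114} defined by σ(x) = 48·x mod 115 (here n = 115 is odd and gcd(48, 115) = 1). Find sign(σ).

Orbit of 71 under x↦48x: [71, 73, 54, 62, 101, 18, 59]… (length divides ord_115(48)).
Cycle type of π: 44×2 + 11×2 + 4 + 1; total 6 cycles.
n − c = 115 − 6 = 109; sign = (−1)^109 = -1.

-1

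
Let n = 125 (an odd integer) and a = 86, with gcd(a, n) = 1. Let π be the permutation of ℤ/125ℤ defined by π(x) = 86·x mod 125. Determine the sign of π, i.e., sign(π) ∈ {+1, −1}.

Trace 61: π^k(61) = [61, 121, 31, 41, 26, 111, 46] for k=0..6.
Cycle type of π: 25×4 + 5×4 + 1×5; total 13 cycles.
Σ(ℓ_i−1) = 125−13 = 112; sign = (−1)^112 = +1.
(86|125)_J = +1 (Zolotarev's lemma cross-check).

+1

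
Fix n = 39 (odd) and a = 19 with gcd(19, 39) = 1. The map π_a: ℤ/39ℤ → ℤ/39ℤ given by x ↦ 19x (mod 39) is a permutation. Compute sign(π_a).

-1

Orbit of 37 under x↦19x: [37, 1, 19, 10, 34, 22, 28]… (length divides ord_39(19)).
The orbit structure of x ↦ 19x mod 39: 6 orbits of sizes [12, 12, 12, 1, 1, 1].
sign(π) = (−1)^{n − #cycles} = (−1)^{39−6} = (−1)^33 = -1.
Zolotarev: (19|39) = -1, matching the cycle-count sign.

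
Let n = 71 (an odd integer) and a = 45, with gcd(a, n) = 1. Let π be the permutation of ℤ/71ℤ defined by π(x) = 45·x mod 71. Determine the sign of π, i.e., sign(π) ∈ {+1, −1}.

+1

Orbit of 45 under x↦45x: [45, 37, 32, 20, 48, 30, 1]… (length divides ord_71(45)).
π_45 has 11 disjoint cycles with lengths [7, 7, 7, 7, 7, 7, 7, 7, 7, 7, 1] on {0,…,70}.
11 cycles on 71: each ℓ→(−1)^(ℓ−1), product (−1)^60 = +1.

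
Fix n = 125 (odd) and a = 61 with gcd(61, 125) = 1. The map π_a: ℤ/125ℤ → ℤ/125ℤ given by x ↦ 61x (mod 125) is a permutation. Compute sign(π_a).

Orbit of 56 under x↦61x: [56, 41, 1, 61, 96, 106, 91]… (length divides ord_125(61)).
Cycle type of π: 25×4 + 5×4 + 1×5; total 13 cycles.
13 cycles on 125: each ℓ→(−1)^(ℓ−1), product (−1)^112 = +1.
Via Zolotarev, sign(π_{61}) = (61|125) = +1.

+1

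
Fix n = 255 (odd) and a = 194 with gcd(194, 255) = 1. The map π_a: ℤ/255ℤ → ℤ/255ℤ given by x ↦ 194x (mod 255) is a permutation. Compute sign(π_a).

Trace 166: π^k(166) = [166, 74, 76, 209, 1, 194, 151] for k=0..6.
Cycle lengths of π_194 on ℤ/255ℤ: [16, 16, 16, 16, 16, 16, 16, 16, 16, 16, 16, 16, 16, 16, 16, 2, 2, 2, 2, 2, 2, 2, 1]; 23 cycles in total.
sign(π) = (−1)^{n − #cycles} = (−1)^{255−23} = (−1)^232 = +1.
(194|255)_J = +1 (Zolotarev's lemma cross-check).

+1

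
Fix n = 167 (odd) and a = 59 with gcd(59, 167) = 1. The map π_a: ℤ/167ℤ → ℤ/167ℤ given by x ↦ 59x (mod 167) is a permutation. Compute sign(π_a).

-1

Orbit of 123 under x↦59x: [123, 76, 142, 28, 149, 107, 134]… (length divides ord_167(59)).
The orbit structure of x ↦ 59x mod 167: 2 orbits of sizes [166, 1].
n − c = 167 − 2 = 165; sign = (−1)^165 = -1.
Check: (59/167) = -1 by Zolotarev.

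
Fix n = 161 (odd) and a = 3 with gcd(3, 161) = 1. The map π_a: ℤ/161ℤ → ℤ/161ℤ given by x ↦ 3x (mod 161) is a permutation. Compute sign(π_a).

-1

Trace 144: π^k(144) = [144, 110, 8, 24, 72, 55, 4] for k=0..6.
π_3 has 6 disjoint cycles with lengths [66, 66, 11, 11, 6, 1] on {0,…,160}.
With 6 cycles on 161 points, sign = (−1)^{161−6} = -1.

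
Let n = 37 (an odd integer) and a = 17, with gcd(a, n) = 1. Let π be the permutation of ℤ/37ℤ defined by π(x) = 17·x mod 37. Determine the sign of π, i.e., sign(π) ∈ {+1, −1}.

-1

Start at x=20: 20 → 7 → 8 → 25 → 18 → 10 → 22 → … (one orbit).
π_17 has 2 disjoint cycles with lengths [36, 1] on {0,…,36}.
37 − 2 = 35 transpositions; sign(π) = (−1)^35 = -1.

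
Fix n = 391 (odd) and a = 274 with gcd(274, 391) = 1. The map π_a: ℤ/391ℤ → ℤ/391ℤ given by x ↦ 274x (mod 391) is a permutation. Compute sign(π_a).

-1

Trace 47: π^k(47) = [47, 366, 188, 291, 361, 382, 271] for k=0..6.
π_274 has 8 disjoint cycles with lengths [88, 88, 88, 88, 22, 8, 8, 1] on {0,…,390}.
391 − 8 = 383 transpositions; sign(π) = (−1)^383 = -1.
(274|391)_J = -1 (Zolotarev's lemma cross-check).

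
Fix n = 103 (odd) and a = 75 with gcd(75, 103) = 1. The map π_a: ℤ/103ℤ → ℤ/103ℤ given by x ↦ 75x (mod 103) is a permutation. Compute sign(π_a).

-1

Orbit of 44 under x↦75x: [44, 4, 94, 46, 51, 14, 20]… (length divides ord_103(75)).
π_75 has 2 disjoint cycles with lengths [102, 1] on {0,…,102}.
2 cycles on 103: each ℓ→(−1)^(ℓ−1), product (−1)^101 = -1.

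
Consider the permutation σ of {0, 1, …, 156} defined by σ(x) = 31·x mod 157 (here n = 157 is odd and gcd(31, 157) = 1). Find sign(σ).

+1

Orbit of 76 under x↦31x: [76, 1, 31, 19, 118, 47, 44]… (length divides ord_157(31)).
Cycle type of π: 78×2 + 1; total 3 cycles.
With 3 cycles on 157 points, sign = (−1)^{157−3} = +1.
(31|157)_J = +1 (Zolotarev's lemma cross-check).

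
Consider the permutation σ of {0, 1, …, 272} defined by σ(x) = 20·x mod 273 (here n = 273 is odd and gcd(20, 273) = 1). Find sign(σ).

-1

Start at x=127: 127 → 83 → 22 → 167 → 64 → 188 → 211 → … (one orbit).
The orbit structure of x ↦ 20x mod 273: 32 orbits of sizes [12, 12, 12, 12, 12, 12, 12, 12, 12, 12, 12, 12, 12, 12, 12, 12, 12, 12, 12, 12, 12, 2, 2, 2, 2, 2, 2, 2, 2, 2, 2, 1].
Σ(ℓ_i−1) = 273−32 = 241; sign = (−1)^241 = -1.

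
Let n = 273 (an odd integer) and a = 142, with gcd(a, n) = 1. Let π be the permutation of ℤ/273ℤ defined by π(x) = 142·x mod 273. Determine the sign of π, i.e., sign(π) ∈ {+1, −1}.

+1

Trace 79: π^k(79) = [79, 25, 1, 142, 235, 64] for k=0..5.
63 cycles of lengths [6, 6, 6, 6, 6, 6, 6, 6, 6, 6, 6, 6, 6, 6, 6, 6, 6, 6, 6, 6, 6, 6, 6, 6, 6, 6, 6, 6, 6, 6, 6, 6, 6, 6, 6, 6, 3, 3, 3, 3, 3, 3, 2, 2, 2, 2, 2, 2, 2, 2, 2, 2, 2, 2, 2, 2, 2, 2, 2, 2, 1, 1, 1].
63 cycles on 273: each ℓ→(−1)^(ℓ−1), product (−1)^210 = +1.
The Jacobi symbol (142|273) = +1 (Zolotarev) agrees.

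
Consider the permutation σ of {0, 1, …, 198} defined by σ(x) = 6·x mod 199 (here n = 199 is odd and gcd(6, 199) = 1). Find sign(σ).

-1

Orbit of 9 under x↦6x: [9, 54, 125, 153, 122, 135, 14]… (length divides ord_199(6)).
π_6 has 2 disjoint cycles with lengths [198, 1] on {0,…,198}.
199 − 2 = 197 transpositions; sign(π) = (−1)^197 = -1.
(6|199)_J = -1 (Zolotarev's lemma cross-check).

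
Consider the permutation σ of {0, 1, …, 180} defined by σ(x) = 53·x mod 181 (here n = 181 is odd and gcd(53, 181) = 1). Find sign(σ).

Trace 29: π^k(29) = [29, 89, 11, 40, 129, 140, 180] for k=0..6.
Cycle type of π: 180 + 1; total 2 cycles.
Σ(ℓ_i−1) = 181−2 = 179; sign = (−1)^179 = -1.
Via Zolotarev, sign(π_{53}) = (53|181) = -1.

-1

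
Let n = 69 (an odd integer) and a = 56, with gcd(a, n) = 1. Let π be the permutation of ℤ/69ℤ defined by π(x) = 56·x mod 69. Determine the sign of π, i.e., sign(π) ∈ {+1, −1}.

+1

Start at x=44: 44 → 49 → 53 → 1 → 56 → 31 → 11 → … (one orbit).
Decompose π into cycles: lengths [22, 22, 22, 2, 1] (5 cycles, including the fixed point 0).
Σ(ℓ_i−1) = 69−5 = 64; sign = (−1)^64 = +1.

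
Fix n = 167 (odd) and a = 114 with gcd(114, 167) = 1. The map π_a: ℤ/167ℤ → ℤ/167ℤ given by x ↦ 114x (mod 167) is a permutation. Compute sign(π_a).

Trace 58: π^k(58) = [58, 99, 97, 36, 96, 89, 126] for k=0..6.
Cycle type of π: 83×2 + 1; total 3 cycles.
167 − 3 = 164 transpositions; sign(π) = (−1)^164 = +1.
Via Zolotarev, sign(π_{114}) = (114|167) = +1.

+1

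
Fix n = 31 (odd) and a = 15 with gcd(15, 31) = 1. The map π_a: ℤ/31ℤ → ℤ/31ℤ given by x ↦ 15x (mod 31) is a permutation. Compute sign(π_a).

-1

Trace 16: π^k(16) = [16, 23, 4, 29, 1, 15, 8] for k=0..6.
The orbit structure of x ↦ 15x mod 31: 4 orbits of sizes [10, 10, 10, 1].
sign(π) = (−1)^{n − #cycles} = (−1)^{31−4} = (−1)^27 = -1.
Check: (15/31) = -1 by Zolotarev.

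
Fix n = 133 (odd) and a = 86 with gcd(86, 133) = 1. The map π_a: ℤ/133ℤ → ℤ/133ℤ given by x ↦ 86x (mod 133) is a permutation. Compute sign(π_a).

Start at x=113: 113 → 9 → 109 → 64 → 51 → 130 → 8 → … (one orbit).
Cycle type of π: 18×7 + 3×2 + 1; total 10 cycles.
133 − 10 = 123 transpositions; sign(π) = (−1)^123 = -1.

-1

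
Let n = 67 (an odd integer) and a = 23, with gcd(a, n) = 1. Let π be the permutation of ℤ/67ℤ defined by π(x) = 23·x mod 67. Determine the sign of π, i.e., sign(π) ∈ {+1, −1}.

+1

Trace 15: π^k(15) = [15, 10, 29, 64, 65, 21, 14] for k=0..6.
3 cycles of lengths [33, 33, 1].
n − c = 67 − 3 = 64; sign = (−1)^64 = +1.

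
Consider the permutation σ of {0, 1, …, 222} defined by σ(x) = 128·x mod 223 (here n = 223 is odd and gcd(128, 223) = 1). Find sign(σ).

Orbit of 2 under x↦128x: [2, 33, 210, 120, 196, 112, 64]… (length divides ord_223(128)).
Cycle type of π: 37×6 + 1; total 7 cycles.
sign(π) = (−1)^{n − #cycles} = (−1)^{223−7} = (−1)^216 = +1.

+1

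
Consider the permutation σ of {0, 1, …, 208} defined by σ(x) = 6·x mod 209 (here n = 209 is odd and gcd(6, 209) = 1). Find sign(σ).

Trace 16: π^k(16) = [16, 96, 158, 112, 45, 61, 157] for k=0..6.
Cycle lengths of π_6 on ℤ/209ℤ: [90, 90, 10, 9, 9, 1]; 6 cycles in total.
n − c = 209 − 6 = 203; sign = (−1)^203 = -1.

-1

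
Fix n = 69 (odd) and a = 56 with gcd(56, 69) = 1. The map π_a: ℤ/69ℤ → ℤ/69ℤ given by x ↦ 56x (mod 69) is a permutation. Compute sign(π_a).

+1

Start at x=17: 17 → 55 → 44 → 49 → 53 → 1 → 56 → … (one orbit).
π_56 has 5 disjoint cycles with lengths [22, 22, 22, 2, 1] on {0,…,68}.
With 5 cycles on 69 points, sign = (−1)^{69−5} = +1.
Zolotarev: (56|69) = +1, matching the cycle-count sign.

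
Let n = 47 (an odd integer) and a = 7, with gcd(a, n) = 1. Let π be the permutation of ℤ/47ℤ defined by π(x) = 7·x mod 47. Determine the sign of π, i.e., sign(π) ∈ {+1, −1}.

+1

Trace 28: π^k(28) = [28, 8, 9, 16, 18, 32, 36] for k=0..6.
Cycle type of π: 23×2 + 1; total 3 cycles.
Σ(ℓ_i−1) = 47−3 = 44; sign = (−1)^44 = +1.
Via Zolotarev, sign(π_{7}) = (7|47) = +1.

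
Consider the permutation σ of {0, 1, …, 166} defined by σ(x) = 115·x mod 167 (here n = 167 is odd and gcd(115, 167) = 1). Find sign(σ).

Orbit of 132 under x↦115x: [132, 150, 49, 124, 65, 127, 76]… (length divides ord_167(115)).
π_115 has 3 disjoint cycles with lengths [83, 83, 1] on {0,…,166}.
sign(π) = (−1)^{n − #cycles} = (−1)^{167−3} = (−1)^164 = +1.

+1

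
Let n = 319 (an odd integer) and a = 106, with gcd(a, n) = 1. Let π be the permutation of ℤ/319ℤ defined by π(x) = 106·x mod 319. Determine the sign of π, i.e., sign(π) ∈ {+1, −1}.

+1

Orbit of 225 under x↦106x: [225, 244, 25, 98, 180, 259, 20]… (length divides ord_319(106)).
5 cycles of lengths [140, 140, 28, 10, 1].
With 5 cycles on 319 points, sign = (−1)^{319−5} = +1.
Zolotarev: (106|319) = +1, matching the cycle-count sign.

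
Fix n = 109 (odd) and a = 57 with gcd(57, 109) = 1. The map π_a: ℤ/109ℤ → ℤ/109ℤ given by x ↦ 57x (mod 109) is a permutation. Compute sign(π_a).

Start at x=54: 54 → 26 → 65 → 108 → 52 → 21 → 107 → … (one orbit).
Cycle lengths of π_57 on ℤ/109ℤ: [108, 1]; 2 cycles in total.
Σ(ℓ_i−1) = 109−2 = 107; sign = (−1)^107 = -1.

-1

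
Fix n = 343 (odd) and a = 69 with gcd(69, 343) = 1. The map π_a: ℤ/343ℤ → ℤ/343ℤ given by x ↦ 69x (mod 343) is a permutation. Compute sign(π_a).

-1

Trace 155: π^k(155) = [155, 62, 162, 202, 218, 293, 323] for k=0..6.
The orbit structure of x ↦ 69x mod 343: 10 orbits of sizes [98, 98, 98, 14, 14, 14, 2, 2, 2, 1].
10 cycles on 343: each ℓ→(−1)^(ℓ−1), product (−1)^333 = -1.
The Jacobi symbol (69|343) = -1 (Zolotarev) agrees.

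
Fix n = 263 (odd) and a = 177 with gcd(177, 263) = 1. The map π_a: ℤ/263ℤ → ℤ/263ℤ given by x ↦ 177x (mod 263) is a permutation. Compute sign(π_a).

Start at x=100: 100 → 79 → 44 → 161 → 93 → 155 → 83 → … (one orbit).
Decompose π into cycles: lengths [262, 1] (2 cycles, including the fixed point 0).
sign(π) = (−1)^{n − #cycles} = (−1)^{263−2} = (−1)^261 = -1.
Check: (177/263) = -1 by Zolotarev.

-1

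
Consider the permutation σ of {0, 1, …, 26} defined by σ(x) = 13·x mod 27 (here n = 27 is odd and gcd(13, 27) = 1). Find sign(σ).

+1

Start at x=10: 10 → 22 → 16 → 19 → 4 → 25 → 1 → … (one orbit).
π_13 has 7 disjoint cycles with lengths [9, 9, 3, 3, 1, 1, 1] on {0,…,26}.
With 7 cycles on 27 points, sign = (−1)^{27−7} = +1.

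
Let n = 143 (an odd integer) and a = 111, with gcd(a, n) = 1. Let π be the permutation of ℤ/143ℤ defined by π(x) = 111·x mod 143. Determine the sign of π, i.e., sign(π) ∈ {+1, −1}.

Trace 45: π^k(45) = [45, 133, 34, 56, 67, 1, 111] for k=0..6.
Cycle type of π: 12×11 + 1×11; total 22 cycles.
22 cycles on 143: each ℓ→(−1)^(ℓ−1), product (−1)^121 = -1.

-1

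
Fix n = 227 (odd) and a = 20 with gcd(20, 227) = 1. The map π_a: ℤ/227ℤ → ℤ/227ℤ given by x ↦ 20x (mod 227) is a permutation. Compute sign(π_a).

Trace 206: π^k(206) = [206, 34, 226, 207, 54, 172, 35] for k=0..6.
Cycle type of π: 226 + 1; total 2 cycles.
Σ(ℓ_i−1) = 227−2 = 225; sign = (−1)^225 = -1.

-1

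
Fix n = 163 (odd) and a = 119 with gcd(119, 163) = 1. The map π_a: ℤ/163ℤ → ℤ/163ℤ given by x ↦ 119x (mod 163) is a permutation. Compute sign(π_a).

+1

Orbit of 1 under x↦119x: [1, 119, 143, 65, 74, 4, 150]… (length divides ord_163(119)).
3 cycles of lengths [81, 81, 1].
163 − 3 = 160 transpositions; sign(π) = (−1)^160 = +1.
The Jacobi symbol (119|163) = +1 (Zolotarev) agrees.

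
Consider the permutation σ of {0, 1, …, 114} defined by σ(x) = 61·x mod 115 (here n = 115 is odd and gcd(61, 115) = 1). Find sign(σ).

Orbit of 56 under x↦61x: [56, 81, 111, 101, 66, 1, 61]… (length divides ord_115(61)).
π_61 has 10 disjoint cycles with lengths [22, 22, 22, 22, 22, 1, 1, 1, 1, 1] on {0,…,114}.
n − c = 115 − 10 = 105; sign = (−1)^105 = -1.
Zolotarev: (61|115) = -1, matching the cycle-count sign.

-1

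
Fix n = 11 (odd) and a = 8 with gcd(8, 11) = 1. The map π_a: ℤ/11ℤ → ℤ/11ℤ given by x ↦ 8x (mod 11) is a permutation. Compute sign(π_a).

-1

Orbit of 9 under x↦8x: [9, 6, 4, 10, 3, 2, 5]… (length divides ord_11(8)).
2 cycles of lengths [10, 1].
sign(π) = (−1)^{n − #cycles} = (−1)^{11−2} = (−1)^9 = -1.
(8|11)_J = -1 (Zolotarev's lemma cross-check).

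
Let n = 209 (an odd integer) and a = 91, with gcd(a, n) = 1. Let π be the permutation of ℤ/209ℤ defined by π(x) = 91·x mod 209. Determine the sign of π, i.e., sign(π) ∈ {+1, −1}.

Orbit of 196 under x↦91x: [196, 71, 191, 34, 168, 31, 104]… (length divides ord_209(91)).
The orbit structure of x ↦ 91x mod 209: 6 orbits of sizes [90, 90, 18, 5, 5, 1].
Σ(ℓ_i−1) = 209−6 = 203; sign = (−1)^203 = -1.
Via Zolotarev, sign(π_{91}) = (91|209) = -1.

-1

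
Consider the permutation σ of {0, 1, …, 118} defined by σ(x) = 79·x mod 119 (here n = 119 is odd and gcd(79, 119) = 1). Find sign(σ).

Start at x=39: 39 → 106 → 44 → 25 → 71 → 16 → 74 → … (one orbit).
Decompose π into cycles: lengths [48, 48, 16, 3, 3, 1] (6 cycles, including the fixed point 0).
sign(π) = (−1)^{n − #cycles} = (−1)^{119−6} = (−1)^113 = -1.
Check: (79/119) = -1 by Zolotarev.

-1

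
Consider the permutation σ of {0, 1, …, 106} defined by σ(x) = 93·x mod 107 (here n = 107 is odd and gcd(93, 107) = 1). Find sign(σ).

Trace 84: π^k(84) = [84, 1, 93, 89, 38, 3, 65] for k=0..6.
π_93 has 2 disjoint cycles with lengths [106, 1] on {0,…,106}.
107 − 2 = 105 transpositions; sign(π) = (−1)^105 = -1.
The Jacobi symbol (93|107) = -1 (Zolotarev) agrees.

-1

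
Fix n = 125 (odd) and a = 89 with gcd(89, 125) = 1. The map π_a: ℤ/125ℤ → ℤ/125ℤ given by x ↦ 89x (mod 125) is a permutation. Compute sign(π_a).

Orbit of 39 under x↦89x: [39, 96, 44, 41, 24, 11, 104]… (length divides ord_125(89)).
Cycle lengths of π_89 on ℤ/125ℤ: [50, 50, 10, 10, 2, 2, 1]; 7 cycles in total.
n − c = 125 − 7 = 118; sign = (−1)^118 = +1.

+1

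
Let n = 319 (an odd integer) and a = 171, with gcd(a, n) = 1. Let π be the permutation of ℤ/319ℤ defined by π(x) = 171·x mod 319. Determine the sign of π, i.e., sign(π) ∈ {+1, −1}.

Start at x=43: 43 → 16 → 184 → 202 → 90 → 78 → 259 → … (one orbit).
Cycle lengths of π_171 on ℤ/319ℤ: [140, 140, 28, 10, 1]; 5 cycles in total.
5 cycles on 319: each ℓ→(−1)^(ℓ−1), product (−1)^314 = +1.
Zolotarev: (171|319) = +1, matching the cycle-count sign.

+1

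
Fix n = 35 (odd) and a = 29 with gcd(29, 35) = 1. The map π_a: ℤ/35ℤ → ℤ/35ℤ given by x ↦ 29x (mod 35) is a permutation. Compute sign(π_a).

Start at x=1: 1 → 29 → 1 (one orbit).
The orbit structure of x ↦ 29x mod 35: 21 orbits of sizes [2, 2, 2, 2, 2, 2, 2, 2, 2, 2, 2, 2, 2, 2, 1, 1, 1, 1, 1, 1, 1].
n − c = 35 − 21 = 14; sign = (−1)^14 = +1.
(29|35)_J = +1 (Zolotarev's lemma cross-check).

+1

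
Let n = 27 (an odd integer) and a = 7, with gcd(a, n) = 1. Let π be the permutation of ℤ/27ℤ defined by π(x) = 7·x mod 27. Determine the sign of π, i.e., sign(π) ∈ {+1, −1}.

Orbit of 4 under x↦7x: [4, 1, 7, 22, 19, 25, 13]… (length divides ord_27(7)).
Cycle lengths of π_7 on ℤ/27ℤ: [9, 9, 3, 3, 1, 1, 1]; 7 cycles in total.
Σ(ℓ_i−1) = 27−7 = 20; sign = (−1)^20 = +1.
Zolotarev: (7|27) = +1, matching the cycle-count sign.

+1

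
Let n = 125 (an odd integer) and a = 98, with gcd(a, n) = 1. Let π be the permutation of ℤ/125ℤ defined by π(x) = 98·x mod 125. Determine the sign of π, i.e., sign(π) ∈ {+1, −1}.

Orbit of 103 under x↦98x: [103, 94, 87, 26, 48, 79, 117]… (length divides ord_125(98)).
Cycle type of π: 100 + 20 + 4 + 1; total 4 cycles.
4 cycles on 125: each ℓ→(−1)^(ℓ−1), product (−1)^121 = -1.
Via Zolotarev, sign(π_{98}) = (98|125) = -1.

-1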